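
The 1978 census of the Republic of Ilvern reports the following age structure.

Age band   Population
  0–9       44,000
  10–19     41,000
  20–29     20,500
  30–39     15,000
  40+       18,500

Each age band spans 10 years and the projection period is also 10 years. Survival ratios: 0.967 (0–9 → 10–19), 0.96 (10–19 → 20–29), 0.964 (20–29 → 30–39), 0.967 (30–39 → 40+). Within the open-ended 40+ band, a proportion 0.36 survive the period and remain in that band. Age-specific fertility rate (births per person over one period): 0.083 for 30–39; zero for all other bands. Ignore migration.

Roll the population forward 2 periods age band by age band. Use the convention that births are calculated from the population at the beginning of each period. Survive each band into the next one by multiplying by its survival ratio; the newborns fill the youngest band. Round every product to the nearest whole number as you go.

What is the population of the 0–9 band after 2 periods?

1640

Numbering the groups 1..5 from youngest to oldest:
After projecting period 1:
Births: 15000 * 0.083 = 1245
Group 2: 44000 * 0.967 = 42548
Group 3: 41000 * 0.96 = 39360
Group 4: 20500 * 0.964 = 19762
Group 5: 15000 * 0.967 + 18500 * 0.36 = 14505 + 6660 = 21165
End of period: [1245, 42548, 39360, 19762, 21165]
After projecting period 2:
Births: 19762 * 0.083 = 1640
Group 2: 1245 * 0.967 = 1204
Group 3: 42548 * 0.96 = 40846
Group 4: 39360 * 0.964 = 37943
Group 5: 19762 * 0.967 + 21165 * 0.36 = 19110 + 7619 = 26729
End of period: [1640, 1204, 40846, 37943, 26729]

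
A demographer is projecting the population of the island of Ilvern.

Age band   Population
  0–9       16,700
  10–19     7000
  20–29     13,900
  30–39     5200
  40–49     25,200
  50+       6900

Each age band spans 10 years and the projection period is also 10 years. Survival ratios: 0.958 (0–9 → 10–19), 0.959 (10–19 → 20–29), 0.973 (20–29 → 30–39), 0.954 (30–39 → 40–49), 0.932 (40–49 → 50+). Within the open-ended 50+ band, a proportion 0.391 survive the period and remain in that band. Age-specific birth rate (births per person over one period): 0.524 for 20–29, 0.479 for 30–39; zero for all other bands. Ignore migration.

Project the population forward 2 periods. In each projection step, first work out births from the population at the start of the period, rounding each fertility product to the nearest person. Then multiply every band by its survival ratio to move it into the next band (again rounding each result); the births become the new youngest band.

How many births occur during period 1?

9775

[period 1]
Births: 13900 × 0.524 = 7284  |  5200 × 0.479 = 2491 → 9775
10–19: 16700 × 0.958 = 15999
20–29: 7000 × 0.959 = 6713
30–39: 13900 × 0.973 = 13525
40–49: 5200 × 0.954 = 4961
50+: 25200 × 0.932 + 6900 × 0.391 = 23486 + 2698 = 26184
Population now: 0–9=9775, 10–19=15999, 20–29=6713, 30–39=13525, 40–49=4961, 50+=26184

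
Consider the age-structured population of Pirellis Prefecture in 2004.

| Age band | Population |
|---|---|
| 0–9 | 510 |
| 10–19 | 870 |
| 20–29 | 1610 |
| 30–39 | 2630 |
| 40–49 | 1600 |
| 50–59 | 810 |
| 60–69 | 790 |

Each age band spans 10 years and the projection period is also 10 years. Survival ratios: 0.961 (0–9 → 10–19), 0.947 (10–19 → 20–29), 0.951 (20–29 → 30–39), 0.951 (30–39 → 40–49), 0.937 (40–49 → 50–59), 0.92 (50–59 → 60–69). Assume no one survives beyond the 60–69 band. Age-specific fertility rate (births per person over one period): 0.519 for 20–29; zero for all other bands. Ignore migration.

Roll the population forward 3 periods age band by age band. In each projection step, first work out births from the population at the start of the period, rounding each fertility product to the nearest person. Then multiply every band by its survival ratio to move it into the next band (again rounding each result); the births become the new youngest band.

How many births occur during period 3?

241

Call the groups 1 to 7, youngest first.
After projecting period 1:
Births: 1610 × 0.519 = 836
Group 2: 510 × 0.961 = 490
Group 3: 870 × 0.947 = 824
Group 4: 1610 × 0.951 = 1531
Group 5: 2630 × 0.951 = 2501
Group 6: 1600 × 0.937 = 1499
Group 7: 810 × 0.92 = 745
End of period: [836, 490, 824, 1531, 2501, 1499, 745]
After projecting period 2:
Births: 824 × 0.519 = 428
Group 2: 836 × 0.961 = 803
Group 3: 490 × 0.947 = 464
Group 4: 824 × 0.951 = 784
Group 5: 1531 × 0.951 = 1456
Group 6: 2501 × 0.937 = 2343
Group 7: 1499 × 0.92 = 1379
End of period: [428, 803, 464, 784, 1456, 2343, 1379]
After projecting period 3:
Births: 464 × 0.519 = 241
Group 2: 428 × 0.961 = 411
Group 3: 803 × 0.947 = 760
Group 4: 464 × 0.951 = 441
Group 5: 784 × 0.951 = 746
Group 6: 1456 × 0.937 = 1364
Group 7: 2343 × 0.92 = 2156
End of period: [241, 411, 760, 441, 746, 1364, 2156]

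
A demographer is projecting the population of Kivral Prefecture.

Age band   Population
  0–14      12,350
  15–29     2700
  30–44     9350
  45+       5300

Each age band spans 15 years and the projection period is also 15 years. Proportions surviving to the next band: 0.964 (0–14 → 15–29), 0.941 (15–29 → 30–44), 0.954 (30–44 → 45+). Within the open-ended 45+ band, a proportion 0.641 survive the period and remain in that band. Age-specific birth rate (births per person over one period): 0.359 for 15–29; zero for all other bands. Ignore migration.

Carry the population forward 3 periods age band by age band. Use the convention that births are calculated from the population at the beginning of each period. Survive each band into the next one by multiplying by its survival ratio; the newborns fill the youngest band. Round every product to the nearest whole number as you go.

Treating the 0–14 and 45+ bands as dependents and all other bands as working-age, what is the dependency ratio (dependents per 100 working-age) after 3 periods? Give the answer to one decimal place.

352.8

Call the bands 1 to 4, youngest first.
— Period 1 —
Births: 2700 * 0.359 = 969
Band 2: 12350 * 0.964 = 11905
Band 3: 2700 * 0.941 = 2541
Band 4: 9350 * 0.954 + 5300 * 0.641 = 8920 + 3397 = 12317
End of period: [969, 11905, 2541, 12317]
— Period 2 —
Births: 11905 * 0.359 = 4274
Band 2: 969 * 0.964 = 934
Band 3: 11905 * 0.941 = 11203
Band 4: 2541 * 0.954 + 12317 * 0.641 = 2424 + 7895 = 10319
End of period: [4274, 934, 11203, 10319]
— Period 3 —
Births: 934 * 0.359 = 335
Band 2: 4274 * 0.964 = 4120
Band 3: 934 * 0.941 = 879
Band 4: 11203 * 0.954 + 10319 * 0.641 = 10688 + 6614 = 17302
End of period: [335, 4120, 879, 17302]
Dependents (band 0–14 + band 45+) = 335 + 17302 = 17637; working-age = 4999; ratio = 17637/4999 × 100 = 352.8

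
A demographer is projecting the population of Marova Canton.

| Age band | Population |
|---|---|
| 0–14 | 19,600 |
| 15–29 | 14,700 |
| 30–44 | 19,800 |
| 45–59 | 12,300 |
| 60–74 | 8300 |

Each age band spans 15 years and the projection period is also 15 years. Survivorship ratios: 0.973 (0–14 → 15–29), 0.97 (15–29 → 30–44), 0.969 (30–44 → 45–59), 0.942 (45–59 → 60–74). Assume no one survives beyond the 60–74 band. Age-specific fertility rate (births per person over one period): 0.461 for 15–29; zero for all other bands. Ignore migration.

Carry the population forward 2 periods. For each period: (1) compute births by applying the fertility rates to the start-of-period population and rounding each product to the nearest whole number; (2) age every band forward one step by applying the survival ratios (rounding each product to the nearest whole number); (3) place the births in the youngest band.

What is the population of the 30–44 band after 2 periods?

Numbering the bands 1..5 from youngest to oldest:
[period 1]
Births: 14700 × 0.461 = 6777
Band 2: 19600 × 0.973 = 19071
Band 3: 14700 × 0.97 = 14259
Band 4: 19800 × 0.969 = 19186
Band 5: 12300 × 0.942 = 11587
Population now: 0–14=6777, 15–29=19071, 30–44=14259, 45–59=19186, 60–74=11587
[period 2]
Births: 19071 × 0.461 = 8792
Band 2: 6777 × 0.973 = 6594
Band 3: 19071 × 0.97 = 18499
Band 4: 14259 × 0.969 = 13817
Band 5: 19186 × 0.942 = 18073
Population now: 0–14=8792, 15–29=6594, 30–44=18499, 45–59=13817, 60–74=18073

18499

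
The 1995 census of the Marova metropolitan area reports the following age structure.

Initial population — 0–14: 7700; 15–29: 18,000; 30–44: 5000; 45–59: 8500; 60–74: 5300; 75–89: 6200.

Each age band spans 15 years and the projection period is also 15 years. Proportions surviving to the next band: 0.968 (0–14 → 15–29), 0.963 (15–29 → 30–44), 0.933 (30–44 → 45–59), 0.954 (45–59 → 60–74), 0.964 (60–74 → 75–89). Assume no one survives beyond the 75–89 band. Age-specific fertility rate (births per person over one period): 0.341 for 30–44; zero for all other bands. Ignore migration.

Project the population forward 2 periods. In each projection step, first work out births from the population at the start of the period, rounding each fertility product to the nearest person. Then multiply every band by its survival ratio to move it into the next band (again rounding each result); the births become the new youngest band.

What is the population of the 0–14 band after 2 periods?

5911

(Groups numbered youngest = 1 to oldest = 6.)
— Period 1 —
Births: 5000 × 0.341 = 1705
Group 2: 7700 × 0.968 = 7454
Group 3: 18000 × 0.963 = 17334
Group 4: 5000 × 0.933 = 4665
Group 5: 8500 × 0.954 = 8109
Group 6: 5300 × 0.964 = 5109
Giving 1705 / 7454 / 17334 / 4665 / 8109 / 5109.
— Period 2 —
Births: 17334 × 0.341 = 5911
Group 2: 1705 × 0.968 = 1650
Group 3: 7454 × 0.963 = 7178
Group 4: 17334 × 0.933 = 16173
Group 5: 4665 × 0.954 = 4450
Group 6: 8109 × 0.964 = 7817
Giving 5911 / 1650 / 7178 / 16173 / 4450 / 7817.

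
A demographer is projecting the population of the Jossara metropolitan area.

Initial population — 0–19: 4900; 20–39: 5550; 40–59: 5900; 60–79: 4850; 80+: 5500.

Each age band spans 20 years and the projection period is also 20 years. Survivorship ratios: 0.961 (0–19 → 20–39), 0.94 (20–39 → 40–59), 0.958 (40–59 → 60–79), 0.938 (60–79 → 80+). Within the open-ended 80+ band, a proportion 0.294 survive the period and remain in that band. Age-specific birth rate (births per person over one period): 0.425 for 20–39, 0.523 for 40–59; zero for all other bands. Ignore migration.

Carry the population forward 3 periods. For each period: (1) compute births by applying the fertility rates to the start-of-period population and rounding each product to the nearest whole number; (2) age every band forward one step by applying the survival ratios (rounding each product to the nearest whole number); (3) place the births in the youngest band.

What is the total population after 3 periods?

25023

(Bands numbered youngest = 1 to oldest = 5.)
Period 1:
Births: 5550 × 0.425 = 2359 ; 5900 × 0.523 = 3086 ⇒ total 5445
Band 2: 4900 × 0.961 = 4709
Band 3: 5550 × 0.94 = 5217
Band 4: 5900 × 0.958 = 5652
Band 5: 4850 × 0.938 + 5500 × 0.294 = 4549 + 1617 = 6166
End of period: [5445, 4709, 5217, 5652, 6166]
Period 2:
Births: 4709 × 0.425 = 2001 ; 5217 × 0.523 = 2728 ⇒ total 4729
Band 2: 5445 × 0.961 = 5233
Band 3: 4709 × 0.94 = 4426
Band 4: 5217 × 0.958 = 4998
Band 5: 5652 × 0.938 + 6166 × 0.294 = 5302 + 1813 = 7115
End of period: [4729, 5233, 4426, 4998, 7115]
Period 3:
Births: 5233 × 0.425 = 2224 ; 4426 × 0.523 = 2315 ⇒ total 4539
Band 2: 4729 × 0.961 = 4545
Band 3: 5233 × 0.94 = 4919
Band 4: 4426 × 0.958 = 4240
Band 5: 4998 × 0.938 + 7115 × 0.294 = 4688 + 2092 = 6780
End of period: [4539, 4545, 4919, 4240, 6780]
Total after period 3: 4539 + 4545 + 4919 + 4240 + 6780 = 25023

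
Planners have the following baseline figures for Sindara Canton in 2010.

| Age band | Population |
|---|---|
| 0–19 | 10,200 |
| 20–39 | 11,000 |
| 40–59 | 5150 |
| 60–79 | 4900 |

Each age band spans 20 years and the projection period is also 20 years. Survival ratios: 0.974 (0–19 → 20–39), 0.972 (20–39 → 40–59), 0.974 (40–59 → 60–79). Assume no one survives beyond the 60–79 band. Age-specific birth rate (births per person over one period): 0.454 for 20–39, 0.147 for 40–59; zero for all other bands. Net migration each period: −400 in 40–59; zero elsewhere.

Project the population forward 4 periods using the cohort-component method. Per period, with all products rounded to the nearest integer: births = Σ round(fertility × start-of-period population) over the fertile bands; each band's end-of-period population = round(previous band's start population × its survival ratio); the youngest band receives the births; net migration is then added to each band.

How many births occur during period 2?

6023

Period 1.
Births: 11000 × 0.454 = 4994 ; 5150 × 0.147 = 757 → 5751
20–39: 10200 × 0.974 = 9935
40–59: 11000 × 0.972 = 10692
60–79: 5150 × 0.974 = 5016
Net migration: 40–59 − 400 → 10292
→ [5751, 9935, 10292, 5016]
Period 2.
Births: 9935 × 0.454 = 4510 ; 10292 × 0.147 = 1513 → 6023
20–39: 5751 × 0.974 = 5601
40–59: 9935 × 0.972 = 9657
60–79: 10292 × 0.974 = 10024
Net migration: 40–59 − 400 → 9257
→ [6023, 5601, 9257, 10024]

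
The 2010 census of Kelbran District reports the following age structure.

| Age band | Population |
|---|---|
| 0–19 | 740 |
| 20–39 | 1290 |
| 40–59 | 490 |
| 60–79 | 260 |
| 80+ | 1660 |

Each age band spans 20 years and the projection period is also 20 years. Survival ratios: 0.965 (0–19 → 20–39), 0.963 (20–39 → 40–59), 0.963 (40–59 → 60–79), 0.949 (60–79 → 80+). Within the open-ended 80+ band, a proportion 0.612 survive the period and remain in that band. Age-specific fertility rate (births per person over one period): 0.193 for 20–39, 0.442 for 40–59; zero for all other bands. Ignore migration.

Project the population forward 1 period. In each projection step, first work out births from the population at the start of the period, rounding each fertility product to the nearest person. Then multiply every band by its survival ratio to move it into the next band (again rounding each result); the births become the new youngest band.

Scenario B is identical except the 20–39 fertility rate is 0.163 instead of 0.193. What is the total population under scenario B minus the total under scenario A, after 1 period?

— Period 1 —
Births: 1290 × 0.193 = 249  |  490 × 0.442 = 217 → 466
20–39: 740 × 0.965 = 714
40–59: 1290 × 0.963 = 1242
60–79: 490 × 0.963 = 472
80+: 260 × 0.949 + 1660 × 0.612 = 247 + 1016 = 1263
Population now: 0–19=466, 20–39=714, 40–59=1242, 60–79=472, 80+=1263
Scenario A total after 1 period: 4157
Scenario B projection —
— Period 1 —
Births: 1290 × 0.163 = 210  |  490 × 0.442 = 217 → 427
20–39: 740 × 0.965 = 714
40–59: 1290 × 0.963 = 1242
60–79: 490 × 0.963 = 472
80+: 260 × 0.949 + 1660 × 0.612 = 247 + 1016 = 1263
Population now: 0–19=427, 20–39=714, 40–59=1242, 60–79=472, 80+=1263
Scenario B total after 1 period: 4118
Difference B − A = 4118 − 4157 = -39

-39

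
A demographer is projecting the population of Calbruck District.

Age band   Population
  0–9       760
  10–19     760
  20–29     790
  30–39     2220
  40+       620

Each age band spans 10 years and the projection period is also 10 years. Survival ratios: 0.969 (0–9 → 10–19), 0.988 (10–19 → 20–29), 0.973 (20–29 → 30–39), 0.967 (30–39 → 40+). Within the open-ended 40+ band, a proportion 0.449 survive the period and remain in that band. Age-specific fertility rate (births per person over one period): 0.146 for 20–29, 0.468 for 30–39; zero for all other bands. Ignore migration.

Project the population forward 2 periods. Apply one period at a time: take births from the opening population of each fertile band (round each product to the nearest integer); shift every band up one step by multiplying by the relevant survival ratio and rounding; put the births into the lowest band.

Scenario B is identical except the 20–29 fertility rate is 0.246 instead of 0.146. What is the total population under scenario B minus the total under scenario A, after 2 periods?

After projecting period 1:
Births: 790 × 0.146 = 115, 2220 × 0.468 = 1039 → 1154
10–19: 760 × 0.969 = 736
20–29: 760 × 0.988 = 751
30–39: 790 × 0.973 = 769
40+: 2220 × 0.967 + 620 × 0.449 = 2147 + 278 = 2425
Population now: 0–9=1154, 10–19=736, 20–29=751, 30–39=769, 40+=2425
After projecting period 2:
Births: 751 × 0.146 = 110, 769 × 0.468 = 360 → 470
10–19: 1154 × 0.969 = 1118
20–29: 736 × 0.988 = 727
30–39: 751 × 0.973 = 731
40+: 769 × 0.967 + 2425 × 0.449 = 744 + 1089 = 1833
Population now: 0–9=470, 10–19=1118, 20–29=727, 30–39=731, 40+=1833
Scenario A total after 2 periods: 4879
Scenario B projection —
After projecting period 1:
Births: 790 × 0.246 = 194, 2220 × 0.468 = 1039 → 1233
10–19: 760 × 0.969 = 736
20–29: 760 × 0.988 = 751
30–39: 790 × 0.973 = 769
40+: 2220 × 0.967 + 620 × 0.449 = 2147 + 278 = 2425
Population now: 0–9=1233, 10–19=736, 20–29=751, 30–39=769, 40+=2425
After projecting period 2:
Births: 751 × 0.246 = 185, 769 × 0.468 = 360 → 545
10–19: 1233 × 0.969 = 1195
20–29: 736 × 0.988 = 727
30–39: 751 × 0.973 = 731
40+: 769 × 0.967 + 2425 × 0.449 = 744 + 1089 = 1833
Population now: 0–9=545, 10–19=1195, 20–29=727, 30–39=731, 40+=1833
Scenario B total after 2 periods: 5031
Difference B − A = 5031 − 4879 = 152

152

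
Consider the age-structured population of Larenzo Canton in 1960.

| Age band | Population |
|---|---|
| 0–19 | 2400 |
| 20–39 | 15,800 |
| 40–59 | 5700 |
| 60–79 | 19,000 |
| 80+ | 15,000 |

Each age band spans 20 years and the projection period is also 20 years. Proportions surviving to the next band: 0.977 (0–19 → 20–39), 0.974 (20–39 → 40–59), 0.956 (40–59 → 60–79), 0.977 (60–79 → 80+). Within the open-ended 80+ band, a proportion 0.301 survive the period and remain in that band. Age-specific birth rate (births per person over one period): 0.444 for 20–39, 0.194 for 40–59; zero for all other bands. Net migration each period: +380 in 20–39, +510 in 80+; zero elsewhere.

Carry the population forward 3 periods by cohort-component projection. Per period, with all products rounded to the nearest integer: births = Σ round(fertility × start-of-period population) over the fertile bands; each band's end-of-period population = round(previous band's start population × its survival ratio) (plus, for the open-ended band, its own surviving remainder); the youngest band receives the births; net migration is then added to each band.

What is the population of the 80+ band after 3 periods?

Numbering the bands 1..5 from youngest to oldest:
[period 1]
Births: 15800 * 0.444 = 7015  |  5700 * 0.194 = 1106 → 8121
Band 2: 2400 * 0.977 = 2345
Band 3: 15800 * 0.974 = 15389
Band 4: 5700 * 0.956 = 5449
Band 5: 19000 * 0.977 + 15000 * 0.301 = 18563 + 4515 = 23078
Net migration: Band 2 + 380 → 2725; Band 5 + 510 → 23588
End of period: [8121, 2725, 15389, 5449, 23588]
[period 2]
Births: 2725 * 0.444 = 1210  |  15389 * 0.194 = 2985 → 4195
Band 2: 8121 * 0.977 = 7934
Band 3: 2725 * 0.974 = 2654
Band 4: 15389 * 0.956 = 14712
Band 5: 5449 * 0.977 + 23588 * 0.301 = 5324 + 7100 = 12424
Net migration: Band 2 + 380 → 8314; Band 5 + 510 → 12934
End of period: [4195, 8314, 2654, 14712, 12934]
[period 3]
Births: 8314 * 0.444 = 3691  |  2654 * 0.194 = 515 → 4206
Band 2: 4195 * 0.977 = 4099
Band 3: 8314 * 0.974 = 8098
Band 4: 2654 * 0.956 = 2537
Band 5: 14712 * 0.977 + 12934 * 0.301 = 14374 + 3893 = 18267
Net migration: Band 2 + 380 → 4479; Band 5 + 510 → 18777
End of period: [4206, 4479, 8098, 2537, 18777]

18777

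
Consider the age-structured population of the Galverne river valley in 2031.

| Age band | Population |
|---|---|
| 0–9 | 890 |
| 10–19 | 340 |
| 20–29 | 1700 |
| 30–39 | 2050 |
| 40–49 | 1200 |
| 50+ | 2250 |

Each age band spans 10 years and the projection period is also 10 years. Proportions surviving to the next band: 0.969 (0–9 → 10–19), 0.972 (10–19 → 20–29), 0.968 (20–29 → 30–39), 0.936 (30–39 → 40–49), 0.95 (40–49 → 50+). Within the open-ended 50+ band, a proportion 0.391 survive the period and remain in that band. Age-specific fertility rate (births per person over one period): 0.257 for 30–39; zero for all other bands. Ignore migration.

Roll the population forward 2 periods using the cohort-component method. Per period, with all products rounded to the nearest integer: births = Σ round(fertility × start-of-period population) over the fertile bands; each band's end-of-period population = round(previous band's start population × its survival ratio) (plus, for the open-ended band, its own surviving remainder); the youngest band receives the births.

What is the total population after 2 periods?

6245

Numbering the bands 1..6 from youngest to oldest:
[period 1]
Births: 2050 * 0.257 = 527
Band 2: 890 * 0.969 = 862
Band 3: 340 * 0.972 = 330
Band 4: 1700 * 0.968 = 1646
Band 5: 2050 * 0.936 = 1919
Band 6: 1200 * 0.95 + 2250 * 0.391 = 1140 + 880 = 2020
Giving 527 / 862 / 330 / 1646 / 1919 / 2020.
[period 2]
Births: 1646 * 0.257 = 423
Band 2: 527 * 0.969 = 511
Band 3: 862 * 0.972 = 838
Band 4: 330 * 0.968 = 319
Band 5: 1646 * 0.936 = 1541
Band 6: 1919 * 0.95 + 2020 * 0.391 = 1823 + 790 = 2613
Giving 423 / 511 / 838 / 319 / 1541 / 2613.
Total after period 2: 423 + 511 + 838 + 319 + 1541 + 2613 = 6245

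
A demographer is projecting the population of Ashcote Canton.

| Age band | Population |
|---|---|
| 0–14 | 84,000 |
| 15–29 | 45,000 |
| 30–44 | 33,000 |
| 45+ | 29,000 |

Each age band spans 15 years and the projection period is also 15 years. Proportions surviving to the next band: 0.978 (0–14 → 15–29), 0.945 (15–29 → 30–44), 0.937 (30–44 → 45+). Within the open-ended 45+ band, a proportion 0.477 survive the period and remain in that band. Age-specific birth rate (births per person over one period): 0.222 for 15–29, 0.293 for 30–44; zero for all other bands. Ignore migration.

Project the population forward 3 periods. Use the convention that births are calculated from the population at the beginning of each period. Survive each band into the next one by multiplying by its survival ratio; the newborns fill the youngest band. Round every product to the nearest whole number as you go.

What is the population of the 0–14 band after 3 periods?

Period 1.
Births: 45000 × 0.222 = 9990 ; 33000 × 0.293 = 9669 ⇒ total 19659
15–29: 84000 × 0.978 = 82152
30–44: 45000 × 0.945 = 42525
45+: 33000 × 0.937 + 29000 × 0.477 = 30921 + 13833 = 44754
End of period: [19659, 82152, 42525, 44754]
Period 2.
Births: 82152 × 0.222 = 18238 ; 42525 × 0.293 = 12460 ⇒ total 30698
15–29: 19659 × 0.978 = 19227
30–44: 82152 × 0.945 = 77634
45+: 42525 × 0.937 + 44754 × 0.477 = 39846 + 21348 = 61194
End of period: [30698, 19227, 77634, 61194]
Period 3.
Births: 19227 × 0.222 = 4268 ; 77634 × 0.293 = 22747 ⇒ total 27015
15–29: 30698 × 0.978 = 30023
30–44: 19227 × 0.945 = 18170
45+: 77634 × 0.937 + 61194 × 0.477 = 72743 + 29190 = 101933
End of period: [27015, 30023, 18170, 101933]

27015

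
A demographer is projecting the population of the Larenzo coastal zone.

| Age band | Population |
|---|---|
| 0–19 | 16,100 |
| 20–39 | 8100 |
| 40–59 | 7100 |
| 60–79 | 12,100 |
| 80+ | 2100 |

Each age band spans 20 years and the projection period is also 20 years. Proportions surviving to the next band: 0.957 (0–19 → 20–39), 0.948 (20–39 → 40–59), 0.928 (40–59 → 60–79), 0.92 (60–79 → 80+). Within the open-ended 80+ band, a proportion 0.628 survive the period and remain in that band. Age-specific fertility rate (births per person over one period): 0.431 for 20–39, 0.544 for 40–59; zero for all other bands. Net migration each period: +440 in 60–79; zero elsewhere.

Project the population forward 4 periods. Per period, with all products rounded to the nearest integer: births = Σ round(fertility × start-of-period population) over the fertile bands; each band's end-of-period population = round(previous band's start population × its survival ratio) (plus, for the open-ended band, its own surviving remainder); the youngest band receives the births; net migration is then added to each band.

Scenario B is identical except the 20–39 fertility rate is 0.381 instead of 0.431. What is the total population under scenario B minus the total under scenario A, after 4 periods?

-2520

Period 1.
Births: 8100 × 0.431 = 3491, 7100 × 0.544 = 3862 → 7353
20–39: 16100 × 0.957 = 15408
40–59: 8100 × 0.948 = 7679
60–79: 7100 × 0.928 = 6589
80+: 12100 × 0.92 + 2100 × 0.628 = 11132 + 1319 = 12451
Net migration: 60–79 + 440 → 7029
Giving 7353 / 15408 / 7679 / 7029 / 12451.
Period 2.
Births: 15408 × 0.431 = 6641, 7679 × 0.544 = 4177 → 10818
20–39: 7353 × 0.957 = 7037
40–59: 15408 × 0.948 = 14607
60–79: 7679 × 0.928 = 7126
80+: 7029 × 0.92 + 12451 × 0.628 = 6467 + 7819 = 14286
Net migration: 60–79 + 440 → 7566
Giving 10818 / 7037 / 14607 / 7566 / 14286.
Period 3.
Births: 7037 × 0.431 = 3033, 14607 × 0.544 = 7946 → 10979
20–39: 10818 × 0.957 = 10353
40–59: 7037 × 0.948 = 6671
60–79: 14607 × 0.928 = 13555
80+: 7566 × 0.92 + 14286 × 0.628 = 6961 + 8972 = 15933
Net migration: 60–79 + 440 → 13995
Giving 10979 / 10353 / 6671 / 13995 / 15933.
Period 4.
Births: 10353 × 0.431 = 4462, 6671 × 0.544 = 3629 → 8091
20–39: 10979 × 0.957 = 10507
40–59: 10353 × 0.948 = 9815
60–79: 6671 × 0.928 = 6191
80+: 13995 × 0.92 + 15933 × 0.628 = 12875 + 10006 = 22881
Net migration: 60–79 + 440 → 6631
Giving 8091 / 10507 / 9815 / 6631 / 22881.
Scenario A total after 4 periods: 57925
Scenario B projection —
Period 1.
Births: 8100 × 0.381 = 3086, 7100 × 0.544 = 3862 → 6948
20–39: 16100 × 0.957 = 15408
40–59: 8100 × 0.948 = 7679
60–79: 7100 × 0.928 = 6589
80+: 12100 × 0.92 + 2100 × 0.628 = 11132 + 1319 = 12451
Net migration: 60–79 + 440 → 7029
Giving 6948 / 15408 / 7679 / 7029 / 12451.
Period 2.
Births: 15408 × 0.381 = 5870, 7679 × 0.544 = 4177 → 10047
20–39: 6948 × 0.957 = 6649
40–59: 15408 × 0.948 = 14607
60–79: 7679 × 0.928 = 7126
80+: 7029 × 0.92 + 12451 × 0.628 = 6467 + 7819 = 14286
Net migration: 60–79 + 440 → 7566
Giving 10047 / 6649 / 14607 / 7566 / 14286.
Period 3.
Births: 6649 × 0.381 = 2533, 14607 × 0.544 = 7946 → 10479
20–39: 10047 × 0.957 = 9615
40–59: 6649 × 0.948 = 6303
60–79: 14607 × 0.928 = 13555
80+: 7566 × 0.92 + 14286 × 0.628 = 6961 + 8972 = 15933
Net migration: 60–79 + 440 → 13995
Giving 10479 / 9615 / 6303 / 13995 / 15933.
Period 4.
Births: 9615 × 0.381 = 3663, 6303 × 0.544 = 3429 → 7092
20–39: 10479 × 0.957 = 10028
40–59: 9615 × 0.948 = 9115
60–79: 6303 × 0.928 = 5849
80+: 13995 × 0.92 + 15933 × 0.628 = 12875 + 10006 = 22881
Net migration: 60–79 + 440 → 6289
Giving 7092 / 10028 / 9115 / 6289 / 22881.
Scenario B total after 4 periods: 55405
Difference B − A = 55405 − 57925 = -2520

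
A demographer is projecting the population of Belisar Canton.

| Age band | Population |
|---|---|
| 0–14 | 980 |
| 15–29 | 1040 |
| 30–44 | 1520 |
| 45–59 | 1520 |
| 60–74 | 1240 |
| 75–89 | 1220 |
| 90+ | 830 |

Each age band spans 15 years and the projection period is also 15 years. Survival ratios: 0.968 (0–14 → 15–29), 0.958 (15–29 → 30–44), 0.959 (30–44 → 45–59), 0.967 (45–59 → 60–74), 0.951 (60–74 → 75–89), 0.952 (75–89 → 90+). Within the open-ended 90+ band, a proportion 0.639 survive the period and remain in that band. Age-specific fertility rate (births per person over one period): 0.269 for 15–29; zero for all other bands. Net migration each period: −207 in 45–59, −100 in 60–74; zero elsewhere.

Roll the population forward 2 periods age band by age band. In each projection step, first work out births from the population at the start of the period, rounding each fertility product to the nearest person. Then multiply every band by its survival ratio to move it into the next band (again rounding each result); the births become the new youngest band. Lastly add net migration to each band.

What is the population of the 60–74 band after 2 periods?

1110

After projecting period 1:
Births: 1040 * 0.269 = 280
15–29: 980 * 0.968 = 949
30–44: 1040 * 0.958 = 996
45–59: 1520 * 0.959 = 1458
60–74: 1520 * 0.967 = 1470
75–89: 1240 * 0.951 = 1179
90+: 1220 * 0.952 + 830 * 0.639 = 1161 + 530 = 1691
Net migration: 45–59 − 207 → 1251; 60–74 − 100 → 1370
Giving 280 / 949 / 996 / 1251 / 1370 / 1179 / 1691.
After projecting period 2:
Births: 949 * 0.269 = 255
15–29: 280 * 0.968 = 271
30–44: 949 * 0.958 = 909
45–59: 996 * 0.959 = 955
60–74: 1251 * 0.967 = 1210
75–89: 1370 * 0.951 = 1303
90+: 1179 * 0.952 + 1691 * 0.639 = 1122 + 1081 = 2203
Net migration: 45–59 − 207 → 748; 60–74 − 100 → 1110
Giving 255 / 271 / 909 / 748 / 1110 / 1303 / 2203.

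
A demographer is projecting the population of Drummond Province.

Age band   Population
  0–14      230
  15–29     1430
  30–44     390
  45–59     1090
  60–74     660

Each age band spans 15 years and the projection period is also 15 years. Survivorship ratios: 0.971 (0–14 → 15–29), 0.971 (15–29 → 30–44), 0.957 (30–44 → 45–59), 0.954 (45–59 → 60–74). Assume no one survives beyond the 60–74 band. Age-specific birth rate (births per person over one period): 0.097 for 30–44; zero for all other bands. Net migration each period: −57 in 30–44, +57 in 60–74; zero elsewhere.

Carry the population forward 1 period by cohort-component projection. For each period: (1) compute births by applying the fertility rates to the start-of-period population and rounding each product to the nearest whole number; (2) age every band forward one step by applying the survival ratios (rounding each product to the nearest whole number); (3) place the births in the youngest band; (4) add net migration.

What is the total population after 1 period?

3063

Period 1.
Births: 390 × 0.097 = 38
15–29: 230 × 0.971 = 223
30–44: 1430 × 0.971 = 1389
45–59: 390 × 0.957 = 373
60–74: 1090 × 0.954 = 1040
Net migration: 30–44 − 57 → 1332; 60–74 + 57 → 1097
End of period: [38, 223, 1332, 373, 1097]
Total after period 1: 38 + 223 + 1332 + 373 + 1097 = 3063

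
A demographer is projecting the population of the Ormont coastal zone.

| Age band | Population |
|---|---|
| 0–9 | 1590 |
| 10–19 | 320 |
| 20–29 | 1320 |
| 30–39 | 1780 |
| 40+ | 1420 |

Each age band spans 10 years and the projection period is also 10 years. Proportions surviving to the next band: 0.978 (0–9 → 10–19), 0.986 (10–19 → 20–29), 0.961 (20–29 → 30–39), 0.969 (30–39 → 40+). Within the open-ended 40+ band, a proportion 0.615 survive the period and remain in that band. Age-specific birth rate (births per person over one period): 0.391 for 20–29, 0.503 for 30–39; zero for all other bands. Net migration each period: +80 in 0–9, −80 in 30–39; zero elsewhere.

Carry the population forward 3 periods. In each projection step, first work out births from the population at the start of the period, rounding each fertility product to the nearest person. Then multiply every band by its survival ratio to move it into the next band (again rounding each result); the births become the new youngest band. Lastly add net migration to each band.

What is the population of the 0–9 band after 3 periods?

792

Period 1.
Births: 1320 × 0.391 = 516, 1780 × 0.503 = 895 ⇒ total 1411
10–19: 1590 × 0.978 = 1555
20–29: 320 × 0.986 = 316
30–39: 1320 × 0.961 = 1269
40+: 1780 × 0.969 + 1420 × 0.615 = 1725 + 873 = 2598
Net migration: 0–9 + 80 → 1491; 30–39 − 80 → 1189
End of period: [1491, 1555, 316, 1189, 2598]
Period 2.
Births: 316 × 0.391 = 124, 1189 × 0.503 = 598 ⇒ total 722
10–19: 1491 × 0.978 = 1458
20–29: 1555 × 0.986 = 1533
30–39: 316 × 0.961 = 304
40+: 1189 × 0.969 + 2598 × 0.615 = 1152 + 1598 = 2750
Net migration: 0–9 + 80 → 802; 30–39 − 80 → 224
End of period: [802, 1458, 1533, 224, 2750]
Period 3.
Births: 1533 × 0.391 = 599, 224 × 0.503 = 113 ⇒ total 712
10–19: 802 × 0.978 = 784
20–29: 1458 × 0.986 = 1438
30–39: 1533 × 0.961 = 1473
40+: 224 × 0.969 + 2750 × 0.615 = 217 + 1691 = 1908
Net migration: 0–9 + 80 → 792; 30–39 − 80 → 1393
End of period: [792, 784, 1438, 1393, 1908]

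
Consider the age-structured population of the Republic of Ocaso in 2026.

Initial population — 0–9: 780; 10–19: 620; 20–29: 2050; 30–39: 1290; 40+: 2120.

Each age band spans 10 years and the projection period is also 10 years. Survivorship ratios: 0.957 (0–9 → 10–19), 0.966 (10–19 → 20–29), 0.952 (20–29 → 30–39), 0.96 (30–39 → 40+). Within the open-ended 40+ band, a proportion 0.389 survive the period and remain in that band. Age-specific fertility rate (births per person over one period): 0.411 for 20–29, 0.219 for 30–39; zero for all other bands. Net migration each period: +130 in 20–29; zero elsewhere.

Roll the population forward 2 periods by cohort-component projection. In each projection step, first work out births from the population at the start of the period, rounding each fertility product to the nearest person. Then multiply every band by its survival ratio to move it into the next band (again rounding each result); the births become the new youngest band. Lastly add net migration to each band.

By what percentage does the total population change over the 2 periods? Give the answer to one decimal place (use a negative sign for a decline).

Numbering the groups 1..5 from youngest to oldest:
[period 1]
Births: 2050 × 0.411 = 843, 1290 × 0.219 = 283 — total 1126
Group 2: 780 × 0.957 = 746
Group 3: 620 × 0.966 = 599
Group 4: 2050 × 0.952 = 1952
Group 5: 1290 × 0.96 + 2120 × 0.389 = 1238 + 825 = 2063
Net migration: Group 3 + 130 → 729
End of period: [1126, 746, 729, 1952, 2063]
[period 2]
Births: 729 × 0.411 = 300, 1952 × 0.219 = 427 — total 727
Group 2: 1126 × 0.957 = 1078
Group 3: 746 × 0.966 = 721
Group 4: 729 × 0.952 = 694
Group 5: 1952 × 0.96 + 2063 × 0.389 = 1874 + 803 = 2677
Net migration: Group 3 + 130 → 851
End of period: [727, 1078, 851, 694, 2677]
Total: 6860 → 6027; change = -833; percentage change = -12.1%

-12.1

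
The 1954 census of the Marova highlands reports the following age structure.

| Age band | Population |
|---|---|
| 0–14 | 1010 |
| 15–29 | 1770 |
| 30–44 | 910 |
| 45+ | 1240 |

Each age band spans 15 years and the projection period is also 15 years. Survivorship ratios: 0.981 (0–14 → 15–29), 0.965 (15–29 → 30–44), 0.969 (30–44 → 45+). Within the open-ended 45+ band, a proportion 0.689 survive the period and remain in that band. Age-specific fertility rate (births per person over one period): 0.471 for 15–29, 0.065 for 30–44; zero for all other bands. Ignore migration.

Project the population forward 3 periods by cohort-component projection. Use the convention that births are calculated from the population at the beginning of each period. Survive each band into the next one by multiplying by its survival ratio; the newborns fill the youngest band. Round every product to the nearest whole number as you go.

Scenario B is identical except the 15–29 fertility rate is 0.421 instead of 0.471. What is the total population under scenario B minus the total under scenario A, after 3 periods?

-214

— Period 1 —
Births: 1770 × 0.471 = 834  |  910 × 0.065 = 59 → total 893
15–29: 1010 × 0.981 = 991
30–44: 1770 × 0.965 = 1708
45+: 910 × 0.969 + 1240 × 0.689 = 882 + 854 = 1736
Population now: 0–14=893, 15–29=991, 30–44=1708, 45+=1736
— Period 2 —
Births: 991 × 0.471 = 467  |  1708 × 0.065 = 111 → total 578
15–29: 893 × 0.981 = 876
30–44: 991 × 0.965 = 956
45+: 1708 × 0.969 + 1736 × 0.689 = 1655 + 1196 = 2851
Population now: 0–14=578, 15–29=876, 30–44=956, 45+=2851
— Period 3 —
Births: 876 × 0.471 = 413  |  956 × 0.065 = 62 → total 475
15–29: 578 × 0.981 = 567
30–44: 876 × 0.965 = 845
45+: 956 × 0.969 + 2851 × 0.689 = 926 + 1964 = 2890
Population now: 0–14=475, 15–29=567, 30–44=845, 45+=2890
Scenario A total after 3 periods: 4777
Scenario B projection —
— Period 1 —
Births: 1770 × 0.421 = 745  |  910 × 0.065 = 59 → total 804
15–29: 1010 × 0.981 = 991
30–44: 1770 × 0.965 = 1708
45+: 910 × 0.969 + 1240 × 0.689 = 882 + 854 = 1736
Population now: 0–14=804, 15–29=991, 30–44=1708, 45+=1736
— Period 2 —
Births: 991 × 0.421 = 417  |  1708 × 0.065 = 111 → total 528
15–29: 804 × 0.981 = 789
30–44: 991 × 0.965 = 956
45+: 1708 × 0.969 + 1736 × 0.689 = 1655 + 1196 = 2851
Population now: 0–14=528, 15–29=789, 30–44=956, 45+=2851
— Period 3 —
Births: 789 × 0.421 = 332  |  956 × 0.065 = 62 → total 394
15–29: 528 × 0.981 = 518
30–44: 789 × 0.965 = 761
45+: 956 × 0.969 + 2851 × 0.689 = 926 + 1964 = 2890
Population now: 0–14=394, 15–29=518, 30–44=761, 45+=2890
Scenario B total after 3 periods: 4563
Difference B − A = 4563 − 4777 = -214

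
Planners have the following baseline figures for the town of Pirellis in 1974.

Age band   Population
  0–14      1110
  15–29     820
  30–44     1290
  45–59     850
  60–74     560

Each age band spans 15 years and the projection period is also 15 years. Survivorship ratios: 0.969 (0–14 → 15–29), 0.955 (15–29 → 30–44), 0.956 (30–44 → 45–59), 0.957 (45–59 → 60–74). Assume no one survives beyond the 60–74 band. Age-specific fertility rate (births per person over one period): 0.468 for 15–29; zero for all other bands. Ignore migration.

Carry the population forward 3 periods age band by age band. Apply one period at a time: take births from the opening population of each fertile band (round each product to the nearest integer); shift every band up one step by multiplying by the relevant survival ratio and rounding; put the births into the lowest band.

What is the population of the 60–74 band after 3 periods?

Period 1:
Births: 820 × 0.468 = 384
15–29: 1110 × 0.969 = 1076
30–44: 820 × 0.955 = 783
45–59: 1290 × 0.956 = 1233
60–74: 850 × 0.957 = 813
Population now: 0–14=384, 15–29=1076, 30–44=783, 45–59=1233, 60–74=813
Period 2:
Births: 1076 × 0.468 = 504
15–29: 384 × 0.969 = 372
30–44: 1076 × 0.955 = 1028
45–59: 783 × 0.956 = 749
60–74: 1233 × 0.957 = 1180
Population now: 0–14=504, 15–29=372, 30–44=1028, 45–59=749, 60–74=1180
Period 3:
Births: 372 × 0.468 = 174
15–29: 504 × 0.969 = 488
30–44: 372 × 0.955 = 355
45–59: 1028 × 0.956 = 983
60–74: 749 × 0.957 = 717
Population now: 0–14=174, 15–29=488, 30–44=355, 45–59=983, 60–74=717

717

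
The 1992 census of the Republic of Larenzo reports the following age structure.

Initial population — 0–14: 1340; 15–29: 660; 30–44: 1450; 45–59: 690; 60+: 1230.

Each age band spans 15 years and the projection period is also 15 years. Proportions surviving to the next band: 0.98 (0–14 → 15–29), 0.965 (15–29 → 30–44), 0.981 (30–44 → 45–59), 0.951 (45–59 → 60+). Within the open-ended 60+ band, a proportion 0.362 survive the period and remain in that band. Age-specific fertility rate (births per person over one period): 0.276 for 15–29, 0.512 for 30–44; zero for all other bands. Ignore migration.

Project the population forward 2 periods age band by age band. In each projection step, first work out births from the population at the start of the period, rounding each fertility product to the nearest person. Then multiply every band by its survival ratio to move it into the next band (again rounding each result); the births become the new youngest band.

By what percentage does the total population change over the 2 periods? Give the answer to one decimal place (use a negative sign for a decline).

[period 1]
Births: 660 × 0.276 = 182, 1450 × 0.512 = 742 → total 924
15–29: 1340 × 0.98 = 1313
30–44: 660 × 0.965 = 637
45–59: 1450 × 0.981 = 1422
60+: 690 × 0.951 + 1230 × 0.362 = 656 + 445 = 1101
End of period: [924, 1313, 637, 1422, 1101]
[period 2]
Births: 1313 × 0.276 = 362, 637 × 0.512 = 326 → total 688
15–29: 924 × 0.98 = 906
30–44: 1313 × 0.965 = 1267
45–59: 637 × 0.981 = 625
60+: 1422 × 0.951 + 1101 × 0.362 = 1352 + 399 = 1751
End of period: [688, 906, 1267, 625, 1751]
Total: 5370 → 5237; change = -133; percentage change = -2.5%

-2.5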